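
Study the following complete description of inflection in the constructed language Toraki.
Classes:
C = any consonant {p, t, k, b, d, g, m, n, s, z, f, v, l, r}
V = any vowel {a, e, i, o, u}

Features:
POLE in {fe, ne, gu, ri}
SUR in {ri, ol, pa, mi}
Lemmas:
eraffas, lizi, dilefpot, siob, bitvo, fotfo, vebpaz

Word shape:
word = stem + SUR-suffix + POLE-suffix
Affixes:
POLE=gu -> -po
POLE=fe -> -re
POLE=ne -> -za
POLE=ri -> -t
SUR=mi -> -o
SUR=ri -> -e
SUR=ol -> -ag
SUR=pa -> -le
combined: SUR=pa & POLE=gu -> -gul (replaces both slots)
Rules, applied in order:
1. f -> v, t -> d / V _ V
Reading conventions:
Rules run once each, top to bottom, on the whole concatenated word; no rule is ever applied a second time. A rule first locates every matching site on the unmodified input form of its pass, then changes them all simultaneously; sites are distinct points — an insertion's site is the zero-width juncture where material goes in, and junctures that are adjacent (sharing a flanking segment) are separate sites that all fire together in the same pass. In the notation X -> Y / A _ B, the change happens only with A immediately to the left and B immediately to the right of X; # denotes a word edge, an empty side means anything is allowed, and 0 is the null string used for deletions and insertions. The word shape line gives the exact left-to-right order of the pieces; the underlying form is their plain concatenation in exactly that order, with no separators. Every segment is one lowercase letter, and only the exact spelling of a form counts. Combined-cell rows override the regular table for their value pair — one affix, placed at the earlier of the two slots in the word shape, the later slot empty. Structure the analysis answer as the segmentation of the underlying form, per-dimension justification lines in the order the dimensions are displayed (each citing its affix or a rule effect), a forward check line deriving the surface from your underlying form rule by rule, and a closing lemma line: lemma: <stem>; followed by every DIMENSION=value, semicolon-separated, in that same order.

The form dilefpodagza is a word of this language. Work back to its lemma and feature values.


underlying: dilefpot-ag-za
POLE=ne - signalled by the affix -za
SUR=ol - signalled by the affix -ag
check: dilefpotagza -> dilefpodagza
lemma: dilefpot; POLE=ne; SUR=ol


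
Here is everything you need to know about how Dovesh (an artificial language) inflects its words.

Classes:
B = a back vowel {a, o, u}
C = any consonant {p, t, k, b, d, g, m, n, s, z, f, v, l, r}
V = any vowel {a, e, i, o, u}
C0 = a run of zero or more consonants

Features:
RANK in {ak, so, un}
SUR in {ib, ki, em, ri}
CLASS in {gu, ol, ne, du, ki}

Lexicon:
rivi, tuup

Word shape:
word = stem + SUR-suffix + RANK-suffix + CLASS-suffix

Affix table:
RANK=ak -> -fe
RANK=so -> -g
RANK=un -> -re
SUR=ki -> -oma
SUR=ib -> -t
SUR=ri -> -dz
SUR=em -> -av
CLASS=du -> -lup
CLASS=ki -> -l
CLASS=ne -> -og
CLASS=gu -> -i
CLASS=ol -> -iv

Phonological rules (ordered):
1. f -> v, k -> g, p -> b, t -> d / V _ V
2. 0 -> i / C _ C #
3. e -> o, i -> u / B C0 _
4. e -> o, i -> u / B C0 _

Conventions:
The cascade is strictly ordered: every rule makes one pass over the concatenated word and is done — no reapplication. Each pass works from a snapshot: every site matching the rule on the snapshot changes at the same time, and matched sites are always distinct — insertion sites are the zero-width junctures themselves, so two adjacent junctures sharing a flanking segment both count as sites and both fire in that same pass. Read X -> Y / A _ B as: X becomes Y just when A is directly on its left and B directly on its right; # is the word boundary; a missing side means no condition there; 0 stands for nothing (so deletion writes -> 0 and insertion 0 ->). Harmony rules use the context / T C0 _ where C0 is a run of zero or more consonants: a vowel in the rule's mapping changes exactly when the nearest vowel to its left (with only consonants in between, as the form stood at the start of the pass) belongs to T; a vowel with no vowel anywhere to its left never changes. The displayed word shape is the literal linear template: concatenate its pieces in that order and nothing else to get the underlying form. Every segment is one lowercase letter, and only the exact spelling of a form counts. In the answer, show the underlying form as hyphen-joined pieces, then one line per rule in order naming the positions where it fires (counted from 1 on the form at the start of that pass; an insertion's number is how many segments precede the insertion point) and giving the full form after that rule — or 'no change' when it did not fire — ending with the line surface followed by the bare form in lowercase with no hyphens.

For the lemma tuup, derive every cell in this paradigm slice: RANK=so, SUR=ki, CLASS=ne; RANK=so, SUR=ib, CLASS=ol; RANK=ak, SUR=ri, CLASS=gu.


cell RANK=so, SUR=ki, CLASS=ne:
underlying: tuup-oma-g-og
1. f -> v, k -> g, p -> b, t -> d / V _ V: fires at position(s) 4: tuubomagog
2. 0 -> i / C _ C #: no change
3. e -> o, i -> u / B C0 _: no change
4. e -> o, i -> u / B C0 _: no change
surface: tuubomagog

cell RANK=so, SUR=ib, CLASS=ol:
underlying: tuup-t-g-iv
1. f -> v, k -> g, p -> b, t -> d / V _ V: no change
2. 0 -> i / C _ C #: no change
3. e -> o, i -> u / B C0 _: fires at position(s) 7: tuuptguv
4. e -> o, i -> u / B C0 _: no change
surface: tuuptguv

cell RANK=ak, SUR=ri, CLASS=gu:
underlying: tuup-dz-fe-i
1. f -> v, k -> g, p -> b, t -> d / V _ V: no change
2. 0 -> i / C _ C #: no change
3. e -> o, i -> u / B C0 _: fires at position(s) 8: tuupdzfoi
4. e -> o, i -> u / B C0 _: fires at position(s) 9: tuupdzfou
surface: tuupdzfou


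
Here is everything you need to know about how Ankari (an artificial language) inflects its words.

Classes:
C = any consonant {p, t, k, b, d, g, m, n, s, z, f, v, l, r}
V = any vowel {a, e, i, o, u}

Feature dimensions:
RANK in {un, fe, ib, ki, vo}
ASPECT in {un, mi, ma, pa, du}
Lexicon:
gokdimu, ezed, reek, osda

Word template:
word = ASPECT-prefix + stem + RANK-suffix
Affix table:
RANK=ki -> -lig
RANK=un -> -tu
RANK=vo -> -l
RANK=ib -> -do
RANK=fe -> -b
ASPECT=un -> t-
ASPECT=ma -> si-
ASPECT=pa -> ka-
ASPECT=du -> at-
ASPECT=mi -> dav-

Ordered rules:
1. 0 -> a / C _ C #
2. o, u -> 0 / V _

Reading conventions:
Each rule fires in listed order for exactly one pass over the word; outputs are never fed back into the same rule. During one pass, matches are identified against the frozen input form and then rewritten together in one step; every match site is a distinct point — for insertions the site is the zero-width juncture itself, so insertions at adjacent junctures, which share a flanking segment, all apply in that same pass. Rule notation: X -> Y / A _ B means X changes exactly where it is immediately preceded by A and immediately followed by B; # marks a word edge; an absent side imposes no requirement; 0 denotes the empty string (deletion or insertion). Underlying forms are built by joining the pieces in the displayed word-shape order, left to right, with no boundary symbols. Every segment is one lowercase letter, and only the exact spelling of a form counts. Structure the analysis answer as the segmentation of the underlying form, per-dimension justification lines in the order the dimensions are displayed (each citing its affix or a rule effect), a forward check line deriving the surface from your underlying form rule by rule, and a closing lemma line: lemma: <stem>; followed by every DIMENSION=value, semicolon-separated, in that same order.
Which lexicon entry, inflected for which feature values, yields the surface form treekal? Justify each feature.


underlying: t-reek-l
RANK=vo - signalled by the affix -l
ASPECT=un - signalled by the affix t-
check: treekl -> treekal -> treekal
lemma: reek; RANK=vo; ASPECT=un


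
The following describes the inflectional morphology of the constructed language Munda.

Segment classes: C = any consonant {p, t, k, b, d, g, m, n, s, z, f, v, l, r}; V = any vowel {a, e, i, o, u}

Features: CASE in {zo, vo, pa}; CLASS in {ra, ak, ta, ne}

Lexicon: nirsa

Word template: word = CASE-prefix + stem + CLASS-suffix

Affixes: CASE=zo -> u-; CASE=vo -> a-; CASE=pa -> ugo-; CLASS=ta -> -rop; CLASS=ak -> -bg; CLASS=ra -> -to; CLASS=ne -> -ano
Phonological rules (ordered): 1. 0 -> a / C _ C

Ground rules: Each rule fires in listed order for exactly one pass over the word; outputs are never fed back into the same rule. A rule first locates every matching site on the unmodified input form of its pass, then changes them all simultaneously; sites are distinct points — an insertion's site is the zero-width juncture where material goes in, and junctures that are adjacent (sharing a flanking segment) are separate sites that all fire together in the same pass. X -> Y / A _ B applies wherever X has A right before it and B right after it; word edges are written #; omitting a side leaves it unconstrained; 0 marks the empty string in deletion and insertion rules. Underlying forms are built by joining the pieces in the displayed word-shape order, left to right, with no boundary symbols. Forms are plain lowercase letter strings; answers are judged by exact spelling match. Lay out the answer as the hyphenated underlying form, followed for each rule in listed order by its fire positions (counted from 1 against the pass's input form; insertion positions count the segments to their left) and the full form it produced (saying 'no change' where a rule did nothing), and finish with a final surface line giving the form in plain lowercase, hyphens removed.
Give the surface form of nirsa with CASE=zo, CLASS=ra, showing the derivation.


underlying: u-nirsa-to
1. 0 -> a / C _ C: inserts after position(s) 4: unirasato
surface: unirasato


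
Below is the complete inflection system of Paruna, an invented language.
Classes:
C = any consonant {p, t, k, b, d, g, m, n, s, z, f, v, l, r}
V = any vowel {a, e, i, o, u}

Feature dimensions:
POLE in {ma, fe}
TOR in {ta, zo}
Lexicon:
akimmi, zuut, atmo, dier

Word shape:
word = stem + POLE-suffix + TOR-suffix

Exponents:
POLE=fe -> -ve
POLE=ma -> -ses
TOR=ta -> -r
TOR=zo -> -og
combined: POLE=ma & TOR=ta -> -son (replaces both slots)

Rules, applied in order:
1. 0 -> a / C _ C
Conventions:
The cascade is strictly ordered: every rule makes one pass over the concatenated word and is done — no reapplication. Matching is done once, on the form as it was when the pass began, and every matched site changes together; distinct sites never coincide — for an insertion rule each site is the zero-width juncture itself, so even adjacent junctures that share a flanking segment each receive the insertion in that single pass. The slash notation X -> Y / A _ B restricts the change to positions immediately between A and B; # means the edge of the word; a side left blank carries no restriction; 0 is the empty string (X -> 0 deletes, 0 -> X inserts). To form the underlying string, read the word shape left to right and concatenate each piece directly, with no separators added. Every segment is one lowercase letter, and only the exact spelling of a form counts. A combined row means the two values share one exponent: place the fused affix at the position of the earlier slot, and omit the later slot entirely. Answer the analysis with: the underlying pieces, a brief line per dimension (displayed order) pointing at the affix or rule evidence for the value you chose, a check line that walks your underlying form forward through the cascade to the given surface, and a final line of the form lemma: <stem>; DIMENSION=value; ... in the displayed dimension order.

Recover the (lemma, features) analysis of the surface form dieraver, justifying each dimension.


underlying: dier-ve-r
POLE=fe - signalled by the affix -ve
TOR=ta - signalled by the affix -r
check: dierver -> dieraver
lemma: dier; POLE=fe; TOR=ta


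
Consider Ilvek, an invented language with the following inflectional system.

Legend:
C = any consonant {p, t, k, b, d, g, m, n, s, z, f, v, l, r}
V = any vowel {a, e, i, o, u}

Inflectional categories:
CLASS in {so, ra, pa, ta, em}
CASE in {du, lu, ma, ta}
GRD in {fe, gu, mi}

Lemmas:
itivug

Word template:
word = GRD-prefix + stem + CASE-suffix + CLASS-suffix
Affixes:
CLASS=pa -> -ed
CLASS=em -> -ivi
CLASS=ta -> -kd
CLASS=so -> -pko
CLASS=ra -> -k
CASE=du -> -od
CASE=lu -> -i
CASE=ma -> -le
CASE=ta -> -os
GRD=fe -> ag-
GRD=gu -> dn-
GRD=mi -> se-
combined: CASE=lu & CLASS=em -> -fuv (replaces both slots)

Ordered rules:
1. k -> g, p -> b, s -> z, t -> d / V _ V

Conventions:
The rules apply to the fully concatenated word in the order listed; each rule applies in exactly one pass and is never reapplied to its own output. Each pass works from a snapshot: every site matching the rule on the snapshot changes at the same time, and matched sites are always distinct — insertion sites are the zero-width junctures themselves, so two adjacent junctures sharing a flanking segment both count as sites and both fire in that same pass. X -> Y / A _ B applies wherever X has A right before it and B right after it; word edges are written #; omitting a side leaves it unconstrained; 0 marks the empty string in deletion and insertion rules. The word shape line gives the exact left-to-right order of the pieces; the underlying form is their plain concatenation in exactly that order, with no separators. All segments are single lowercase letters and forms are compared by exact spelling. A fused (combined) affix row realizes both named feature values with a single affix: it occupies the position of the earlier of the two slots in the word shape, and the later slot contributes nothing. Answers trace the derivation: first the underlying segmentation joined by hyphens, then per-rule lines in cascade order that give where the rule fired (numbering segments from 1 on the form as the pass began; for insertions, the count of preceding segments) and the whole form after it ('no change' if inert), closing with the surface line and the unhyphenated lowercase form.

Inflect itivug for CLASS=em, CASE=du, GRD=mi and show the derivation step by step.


underlying: se-itivug-od-ivi
1. k -> g, p -> b, s -> z, t -> d / V _ V: fires at position(s) 4: seidivugodivi
surface: seidivugodivi


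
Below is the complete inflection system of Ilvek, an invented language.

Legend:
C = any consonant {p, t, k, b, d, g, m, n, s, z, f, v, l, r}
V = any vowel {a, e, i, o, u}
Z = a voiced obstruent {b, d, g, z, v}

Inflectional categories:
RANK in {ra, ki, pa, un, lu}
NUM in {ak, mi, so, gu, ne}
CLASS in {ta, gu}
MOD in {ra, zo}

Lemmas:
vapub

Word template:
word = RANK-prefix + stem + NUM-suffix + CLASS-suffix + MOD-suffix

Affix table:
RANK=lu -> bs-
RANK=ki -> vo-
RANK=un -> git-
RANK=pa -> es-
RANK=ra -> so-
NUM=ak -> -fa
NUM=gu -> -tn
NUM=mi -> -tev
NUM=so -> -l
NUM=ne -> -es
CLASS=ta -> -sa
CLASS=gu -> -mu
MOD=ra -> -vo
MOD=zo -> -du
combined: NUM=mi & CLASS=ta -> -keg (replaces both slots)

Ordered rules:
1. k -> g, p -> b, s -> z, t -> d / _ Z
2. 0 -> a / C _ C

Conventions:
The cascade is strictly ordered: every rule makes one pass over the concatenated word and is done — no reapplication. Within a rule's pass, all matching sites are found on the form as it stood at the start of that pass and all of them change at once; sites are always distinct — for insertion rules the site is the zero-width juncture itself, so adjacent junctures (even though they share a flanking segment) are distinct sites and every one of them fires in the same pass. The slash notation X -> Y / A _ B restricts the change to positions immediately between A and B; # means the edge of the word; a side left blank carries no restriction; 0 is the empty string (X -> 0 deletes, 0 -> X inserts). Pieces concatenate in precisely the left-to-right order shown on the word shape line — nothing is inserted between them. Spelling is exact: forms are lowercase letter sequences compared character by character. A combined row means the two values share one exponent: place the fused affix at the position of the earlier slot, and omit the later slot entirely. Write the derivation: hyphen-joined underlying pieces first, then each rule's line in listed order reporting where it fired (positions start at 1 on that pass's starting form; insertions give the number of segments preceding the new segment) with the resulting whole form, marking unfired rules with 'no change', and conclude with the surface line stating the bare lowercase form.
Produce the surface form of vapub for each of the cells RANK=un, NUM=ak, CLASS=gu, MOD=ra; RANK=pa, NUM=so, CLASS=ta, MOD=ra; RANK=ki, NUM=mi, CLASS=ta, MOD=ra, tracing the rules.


cell RANK=un, NUM=ak, CLASS=gu, MOD=ra:
underlying: git-vapub-fa-mu-vo
1. k -> g, p -> b, s -> z, t -> d / _ Z: fires at position(s) 3: gidvapubfamuvo
2. 0 -> a / C _ C: inserts after position(s) 3, 8: gidavapubafamuvo
surface: gidavapubafamuvo

cell RANK=pa, NUM=so, CLASS=ta, MOD=ra:
underlying: es-vapub-l-sa-vo
1. k -> g, p -> b, s -> z, t -> d / _ Z: fires at position(s) 2: ezvapublsavo
2. 0 -> a / C _ C: inserts after position(s) 2, 7, 8: ezavapubalasavo
surface: ezavapubalasavo

cell RANK=ki, NUM=mi, CLASS=ta, MOD=ra:
underlying: vo-vapub-keg-vo
1. k -> g, p -> b, s -> z, t -> d / _ Z: no change
2. 0 -> a / C _ C: inserts after position(s) 7, 10: vovapubakegavo
surface: vovapubakegavo


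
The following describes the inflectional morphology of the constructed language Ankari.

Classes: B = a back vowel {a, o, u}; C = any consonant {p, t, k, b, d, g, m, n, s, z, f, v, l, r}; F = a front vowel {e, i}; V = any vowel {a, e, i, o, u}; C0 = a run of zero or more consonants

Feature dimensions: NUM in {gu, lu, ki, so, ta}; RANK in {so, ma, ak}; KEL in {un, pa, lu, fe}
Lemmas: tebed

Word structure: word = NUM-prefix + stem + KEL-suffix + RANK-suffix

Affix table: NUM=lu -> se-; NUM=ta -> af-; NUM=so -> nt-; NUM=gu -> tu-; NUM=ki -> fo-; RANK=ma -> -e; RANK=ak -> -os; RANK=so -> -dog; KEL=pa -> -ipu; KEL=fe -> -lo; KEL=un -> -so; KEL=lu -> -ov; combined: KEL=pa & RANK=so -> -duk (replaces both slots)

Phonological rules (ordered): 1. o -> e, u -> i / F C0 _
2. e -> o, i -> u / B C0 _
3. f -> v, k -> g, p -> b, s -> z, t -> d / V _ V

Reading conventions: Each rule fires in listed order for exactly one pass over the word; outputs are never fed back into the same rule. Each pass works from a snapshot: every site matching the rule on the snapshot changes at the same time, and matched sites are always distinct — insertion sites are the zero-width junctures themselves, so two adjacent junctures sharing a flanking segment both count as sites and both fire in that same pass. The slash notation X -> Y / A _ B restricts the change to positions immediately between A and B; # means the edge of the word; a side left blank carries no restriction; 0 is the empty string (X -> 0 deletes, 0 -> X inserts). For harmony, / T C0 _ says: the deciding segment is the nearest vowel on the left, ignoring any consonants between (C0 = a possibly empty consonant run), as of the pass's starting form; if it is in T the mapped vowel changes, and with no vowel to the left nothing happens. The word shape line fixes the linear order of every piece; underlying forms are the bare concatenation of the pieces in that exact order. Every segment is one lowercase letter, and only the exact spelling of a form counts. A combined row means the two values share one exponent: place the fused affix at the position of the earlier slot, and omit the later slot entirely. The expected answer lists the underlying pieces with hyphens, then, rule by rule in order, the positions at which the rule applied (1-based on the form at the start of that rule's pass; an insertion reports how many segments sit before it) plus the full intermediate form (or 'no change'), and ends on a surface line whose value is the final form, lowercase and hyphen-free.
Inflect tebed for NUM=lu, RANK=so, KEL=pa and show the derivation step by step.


underlying: se-tebed-duk
1. o -> e, u -> i / F C0 _: fires at position(s) 9: setebeddik
2. e -> o, i -> u / B C0 _: no change
3. f -> v, k -> g, p -> b, s -> z, t -> d / V _ V: fires at position(s) 3: sedebeddik
surface: sedebeddik


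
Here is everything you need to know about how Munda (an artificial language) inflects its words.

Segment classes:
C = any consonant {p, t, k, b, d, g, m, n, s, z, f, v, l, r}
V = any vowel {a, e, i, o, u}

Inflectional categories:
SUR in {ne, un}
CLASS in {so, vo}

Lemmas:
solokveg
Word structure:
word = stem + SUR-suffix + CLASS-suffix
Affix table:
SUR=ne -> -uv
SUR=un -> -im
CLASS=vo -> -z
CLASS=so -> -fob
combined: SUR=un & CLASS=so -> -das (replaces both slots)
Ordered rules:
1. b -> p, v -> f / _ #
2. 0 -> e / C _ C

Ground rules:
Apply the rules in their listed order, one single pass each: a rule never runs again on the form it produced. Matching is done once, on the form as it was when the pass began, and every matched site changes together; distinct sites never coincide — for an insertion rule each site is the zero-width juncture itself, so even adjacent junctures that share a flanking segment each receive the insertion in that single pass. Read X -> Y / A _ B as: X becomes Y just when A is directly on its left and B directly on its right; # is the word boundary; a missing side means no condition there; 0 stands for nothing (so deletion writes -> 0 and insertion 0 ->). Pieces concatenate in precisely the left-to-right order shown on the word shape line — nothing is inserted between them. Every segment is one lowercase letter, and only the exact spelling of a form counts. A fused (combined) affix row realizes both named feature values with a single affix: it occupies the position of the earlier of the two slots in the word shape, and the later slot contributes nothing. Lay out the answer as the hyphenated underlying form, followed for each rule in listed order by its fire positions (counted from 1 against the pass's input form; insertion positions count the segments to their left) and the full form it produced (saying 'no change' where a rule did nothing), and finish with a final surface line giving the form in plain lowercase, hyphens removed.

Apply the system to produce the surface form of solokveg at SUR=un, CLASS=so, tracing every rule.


underlying: solokveg-das
1. b -> p, v -> f / _ #: no change
2. 0 -> e / C _ C: inserts after position(s) 5, 8: solokevegedas
surface: solokevegedas


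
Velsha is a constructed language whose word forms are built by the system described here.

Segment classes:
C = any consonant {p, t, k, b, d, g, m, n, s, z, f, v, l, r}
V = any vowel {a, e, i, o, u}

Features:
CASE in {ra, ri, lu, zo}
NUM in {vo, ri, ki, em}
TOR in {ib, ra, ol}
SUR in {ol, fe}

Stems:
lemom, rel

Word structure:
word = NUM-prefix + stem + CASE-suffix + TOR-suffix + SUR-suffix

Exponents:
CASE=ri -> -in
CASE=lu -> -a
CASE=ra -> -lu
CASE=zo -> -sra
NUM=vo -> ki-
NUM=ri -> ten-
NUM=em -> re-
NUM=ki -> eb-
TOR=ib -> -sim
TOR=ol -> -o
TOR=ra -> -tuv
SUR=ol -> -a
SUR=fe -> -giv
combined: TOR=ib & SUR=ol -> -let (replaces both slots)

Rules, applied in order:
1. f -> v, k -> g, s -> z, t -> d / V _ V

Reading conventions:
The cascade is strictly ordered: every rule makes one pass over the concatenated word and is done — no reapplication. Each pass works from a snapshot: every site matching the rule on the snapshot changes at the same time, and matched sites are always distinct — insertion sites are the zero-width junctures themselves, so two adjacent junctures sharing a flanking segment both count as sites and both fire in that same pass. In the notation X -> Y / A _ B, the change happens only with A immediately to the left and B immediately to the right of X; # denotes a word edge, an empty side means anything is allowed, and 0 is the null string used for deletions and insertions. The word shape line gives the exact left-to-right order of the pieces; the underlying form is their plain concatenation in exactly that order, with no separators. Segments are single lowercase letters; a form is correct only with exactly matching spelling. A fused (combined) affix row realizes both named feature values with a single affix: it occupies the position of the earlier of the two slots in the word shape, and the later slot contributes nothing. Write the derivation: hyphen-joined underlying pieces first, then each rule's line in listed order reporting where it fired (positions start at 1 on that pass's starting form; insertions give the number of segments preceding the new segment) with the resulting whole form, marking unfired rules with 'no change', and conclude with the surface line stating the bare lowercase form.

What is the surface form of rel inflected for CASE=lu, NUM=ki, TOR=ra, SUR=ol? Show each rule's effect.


underlying: eb-rel-a-tuv-a
1. f -> v, k -> g, s -> z, t -> d / V _ V: fires at position(s) 7: ebreladuva
surface: ebreladuva


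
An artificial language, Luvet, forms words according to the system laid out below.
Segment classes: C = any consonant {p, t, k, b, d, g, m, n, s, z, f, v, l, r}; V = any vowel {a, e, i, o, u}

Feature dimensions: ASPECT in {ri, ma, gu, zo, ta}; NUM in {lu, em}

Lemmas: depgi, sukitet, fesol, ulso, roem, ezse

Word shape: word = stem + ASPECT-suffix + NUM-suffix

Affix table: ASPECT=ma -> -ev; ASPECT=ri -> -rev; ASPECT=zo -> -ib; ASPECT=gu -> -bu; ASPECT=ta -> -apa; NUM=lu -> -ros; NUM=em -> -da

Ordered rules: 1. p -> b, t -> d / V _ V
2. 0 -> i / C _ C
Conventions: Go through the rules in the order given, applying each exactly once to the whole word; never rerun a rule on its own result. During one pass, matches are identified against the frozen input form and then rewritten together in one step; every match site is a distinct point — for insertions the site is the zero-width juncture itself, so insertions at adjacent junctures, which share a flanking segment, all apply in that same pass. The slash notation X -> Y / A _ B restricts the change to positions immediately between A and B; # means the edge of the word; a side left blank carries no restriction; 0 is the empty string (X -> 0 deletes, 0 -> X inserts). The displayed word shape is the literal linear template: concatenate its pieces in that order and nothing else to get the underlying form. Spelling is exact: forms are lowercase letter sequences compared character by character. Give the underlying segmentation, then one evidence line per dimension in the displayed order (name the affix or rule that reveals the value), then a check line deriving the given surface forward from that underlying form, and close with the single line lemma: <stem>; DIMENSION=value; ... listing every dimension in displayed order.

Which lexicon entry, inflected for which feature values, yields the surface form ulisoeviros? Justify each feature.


underlying: ulso-ev-ros
ASPECT=ma - signalled by the affix -ev
NUM=lu - signalled by the affix -ros
check: ulsoevros -> ulsoevros -> ulisoeviros
lemma: ulso; ASPECT=ma; NUM=lu


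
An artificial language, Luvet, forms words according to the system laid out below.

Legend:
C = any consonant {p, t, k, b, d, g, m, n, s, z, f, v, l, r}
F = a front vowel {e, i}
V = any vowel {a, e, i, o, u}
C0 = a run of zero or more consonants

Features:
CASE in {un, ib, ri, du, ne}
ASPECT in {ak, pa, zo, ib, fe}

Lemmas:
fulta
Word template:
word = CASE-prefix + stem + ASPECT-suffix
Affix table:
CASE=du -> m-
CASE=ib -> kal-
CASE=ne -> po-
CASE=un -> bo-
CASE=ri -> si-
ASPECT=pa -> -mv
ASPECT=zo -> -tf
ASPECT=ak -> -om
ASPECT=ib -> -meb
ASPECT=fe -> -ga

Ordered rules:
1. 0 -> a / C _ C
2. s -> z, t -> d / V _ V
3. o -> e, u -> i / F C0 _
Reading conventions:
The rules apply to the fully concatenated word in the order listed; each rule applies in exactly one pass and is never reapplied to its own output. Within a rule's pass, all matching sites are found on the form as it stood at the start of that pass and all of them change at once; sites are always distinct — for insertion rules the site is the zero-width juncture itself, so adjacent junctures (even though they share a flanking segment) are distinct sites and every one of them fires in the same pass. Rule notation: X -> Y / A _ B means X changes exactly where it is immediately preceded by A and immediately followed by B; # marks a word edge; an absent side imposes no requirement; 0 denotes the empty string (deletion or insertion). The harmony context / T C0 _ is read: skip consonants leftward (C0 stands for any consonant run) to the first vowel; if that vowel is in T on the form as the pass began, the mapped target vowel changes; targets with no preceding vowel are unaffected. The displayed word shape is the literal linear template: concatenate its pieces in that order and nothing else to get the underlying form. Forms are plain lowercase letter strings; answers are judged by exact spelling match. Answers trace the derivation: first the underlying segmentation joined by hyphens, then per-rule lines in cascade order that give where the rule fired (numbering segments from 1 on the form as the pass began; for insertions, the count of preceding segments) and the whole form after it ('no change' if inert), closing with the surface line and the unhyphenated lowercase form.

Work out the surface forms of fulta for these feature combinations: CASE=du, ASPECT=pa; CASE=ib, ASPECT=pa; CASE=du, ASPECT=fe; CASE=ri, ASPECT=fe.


cell CASE=du, ASPECT=pa:
underlying: m-fulta-mv
1. 0 -> a / C _ C: inserts after position(s) 1, 4, 7: mafulatamav
2. s -> z, t -> d / V _ V: fires at position(s) 7: mafuladamav
3. o -> e, u -> i / F C0 _: no change
surface: mafuladamav

cell CASE=ib, ASPECT=pa:
underlying: kal-fulta-mv
1. 0 -> a / C _ C: inserts after position(s) 3, 6, 9: kalafulatamav
2. s -> z, t -> d / V _ V: fires at position(s) 9: kalafuladamav
3. o -> e, u -> i / F C0 _: no change
surface: kalafuladamav

cell CASE=du, ASPECT=fe:
underlying: m-fulta-ga
1. 0 -> a / C _ C: inserts after position(s) 1, 4: mafulataga
2. s -> z, t -> d / V _ V: fires at position(s) 7: mafuladaga
3. o -> e, u -> i / F C0 _: no change
surface: mafuladaga

cell CASE=ri, ASPECT=fe:
underlying: si-fulta-ga
1. 0 -> a / C _ C: inserts after position(s) 5: sifulataga
2. s -> z, t -> d / V _ V: fires at position(s) 7: sifuladaga
3. o -> e, u -> i / F C0 _: fires at position(s) 4: sifiladaga
surface: sifiladaga


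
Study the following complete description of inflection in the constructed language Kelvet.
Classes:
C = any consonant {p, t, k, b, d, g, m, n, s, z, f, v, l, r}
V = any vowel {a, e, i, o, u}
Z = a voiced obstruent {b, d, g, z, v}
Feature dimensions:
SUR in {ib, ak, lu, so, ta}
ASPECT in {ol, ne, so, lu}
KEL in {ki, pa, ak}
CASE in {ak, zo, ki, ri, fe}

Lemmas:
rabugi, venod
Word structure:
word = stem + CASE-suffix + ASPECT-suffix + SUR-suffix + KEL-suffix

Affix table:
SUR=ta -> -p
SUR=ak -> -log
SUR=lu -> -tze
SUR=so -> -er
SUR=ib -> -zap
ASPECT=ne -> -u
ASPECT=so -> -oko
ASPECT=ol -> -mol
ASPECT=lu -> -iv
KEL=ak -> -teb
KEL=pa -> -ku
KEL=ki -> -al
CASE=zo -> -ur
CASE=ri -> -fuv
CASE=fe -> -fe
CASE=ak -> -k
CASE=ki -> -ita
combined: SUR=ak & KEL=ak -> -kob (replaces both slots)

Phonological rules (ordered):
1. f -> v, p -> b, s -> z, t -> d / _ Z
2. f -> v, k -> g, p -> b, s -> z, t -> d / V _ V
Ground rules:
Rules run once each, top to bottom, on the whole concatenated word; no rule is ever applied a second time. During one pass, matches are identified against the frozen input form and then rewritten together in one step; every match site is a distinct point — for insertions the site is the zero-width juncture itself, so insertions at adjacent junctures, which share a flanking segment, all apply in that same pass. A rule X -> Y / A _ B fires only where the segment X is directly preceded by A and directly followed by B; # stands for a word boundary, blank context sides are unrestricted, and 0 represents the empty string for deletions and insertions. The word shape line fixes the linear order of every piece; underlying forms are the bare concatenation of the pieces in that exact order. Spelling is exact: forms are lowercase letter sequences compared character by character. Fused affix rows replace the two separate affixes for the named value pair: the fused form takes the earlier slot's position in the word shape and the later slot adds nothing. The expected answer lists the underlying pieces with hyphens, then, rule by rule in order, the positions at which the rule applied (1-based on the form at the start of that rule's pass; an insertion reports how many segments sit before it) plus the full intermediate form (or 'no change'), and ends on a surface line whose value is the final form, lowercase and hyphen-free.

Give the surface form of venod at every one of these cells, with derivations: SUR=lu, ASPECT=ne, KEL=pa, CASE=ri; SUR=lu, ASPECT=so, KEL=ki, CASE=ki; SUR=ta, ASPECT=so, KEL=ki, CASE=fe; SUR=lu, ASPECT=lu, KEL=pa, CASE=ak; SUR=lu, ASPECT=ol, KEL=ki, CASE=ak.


cell SUR=lu, ASPECT=ne, KEL=pa, CASE=ri:
underlying: venod-fuv-u-tze-ku
1. f -> v, p -> b, s -> z, t -> d / _ Z: fires at position(s) 10: venodfuvudzeku
2. f -> v, k -> g, p -> b, s -> z, t -> d / V _ V: fires at position(s) 13: venodfuvudzegu
surface: venodfuvudzegu

cell SUR=lu, ASPECT=so, KEL=ki, CASE=ki:
underlying: venod-ita-oko-tze-al
1. f -> v, p -> b, s -> z, t -> d / _ Z: fires at position(s) 12: venoditaokodzeal
2. f -> v, k -> g, p -> b, s -> z, t -> d / V _ V: fires at position(s) 7, 10: venodidaogodzeal
surface: venodidaogodzeal

cell SUR=ta, ASPECT=so, KEL=ki, CASE=fe:
underlying: venod-fe-oko-p-al
1. f -> v, p -> b, s -> z, t -> d / _ Z: no change
2. f -> v, k -> g, p -> b, s -> z, t -> d / V _ V: fires at position(s) 9, 11: venodfeogobal
surface: venodfeogobal

cell SUR=lu, ASPECT=lu, KEL=pa, CASE=ak:
underlying: venod-k-iv-tze-ku
1. f -> v, p -> b, s -> z, t -> d / _ Z: fires at position(s) 9: venodkivdzeku
2. f -> v, k -> g, p -> b, s -> z, t -> d / V _ V: fires at position(s) 12: venodkivdzegu
surface: venodkivdzegu

cell SUR=lu, ASPECT=ol, KEL=ki, CASE=ak:
underlying: venod-k-mol-tze-al
1. f -> v, p -> b, s -> z, t -> d / _ Z: fires at position(s) 10: venodkmoldzeal
2. f -> v, k -> g, p -> b, s -> z, t -> d / V _ V: no change
surface: venodkmoldzeal


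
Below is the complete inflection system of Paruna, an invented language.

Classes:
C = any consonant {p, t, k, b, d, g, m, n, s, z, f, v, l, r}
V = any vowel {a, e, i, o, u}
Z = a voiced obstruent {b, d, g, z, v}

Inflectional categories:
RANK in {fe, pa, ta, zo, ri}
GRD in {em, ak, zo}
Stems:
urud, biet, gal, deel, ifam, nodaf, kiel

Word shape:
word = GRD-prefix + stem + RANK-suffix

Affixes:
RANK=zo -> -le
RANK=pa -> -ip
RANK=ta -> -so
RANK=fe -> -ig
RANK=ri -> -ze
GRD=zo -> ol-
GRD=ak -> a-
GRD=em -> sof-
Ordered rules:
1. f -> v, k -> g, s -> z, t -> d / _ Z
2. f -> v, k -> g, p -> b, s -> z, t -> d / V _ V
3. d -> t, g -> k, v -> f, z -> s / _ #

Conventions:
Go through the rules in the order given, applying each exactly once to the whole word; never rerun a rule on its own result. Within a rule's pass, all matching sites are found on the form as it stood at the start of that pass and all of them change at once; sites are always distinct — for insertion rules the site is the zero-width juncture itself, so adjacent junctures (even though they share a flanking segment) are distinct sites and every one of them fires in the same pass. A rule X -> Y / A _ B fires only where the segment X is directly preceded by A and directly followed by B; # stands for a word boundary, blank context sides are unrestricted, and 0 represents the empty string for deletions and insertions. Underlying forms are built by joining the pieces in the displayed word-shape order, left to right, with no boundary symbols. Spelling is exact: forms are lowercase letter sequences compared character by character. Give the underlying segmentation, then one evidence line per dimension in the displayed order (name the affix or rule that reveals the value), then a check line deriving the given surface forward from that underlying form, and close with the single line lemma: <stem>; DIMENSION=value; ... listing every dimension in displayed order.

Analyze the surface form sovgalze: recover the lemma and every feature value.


underlying: sof-gal-ze
RANK=ri - signalled by the affix -ze
GRD=em - signalled by the affix sof-
check: sofgalze -> sovgalze -> sovgalze -> sovgalze
lemma: gal; RANK=ri; GRD=em


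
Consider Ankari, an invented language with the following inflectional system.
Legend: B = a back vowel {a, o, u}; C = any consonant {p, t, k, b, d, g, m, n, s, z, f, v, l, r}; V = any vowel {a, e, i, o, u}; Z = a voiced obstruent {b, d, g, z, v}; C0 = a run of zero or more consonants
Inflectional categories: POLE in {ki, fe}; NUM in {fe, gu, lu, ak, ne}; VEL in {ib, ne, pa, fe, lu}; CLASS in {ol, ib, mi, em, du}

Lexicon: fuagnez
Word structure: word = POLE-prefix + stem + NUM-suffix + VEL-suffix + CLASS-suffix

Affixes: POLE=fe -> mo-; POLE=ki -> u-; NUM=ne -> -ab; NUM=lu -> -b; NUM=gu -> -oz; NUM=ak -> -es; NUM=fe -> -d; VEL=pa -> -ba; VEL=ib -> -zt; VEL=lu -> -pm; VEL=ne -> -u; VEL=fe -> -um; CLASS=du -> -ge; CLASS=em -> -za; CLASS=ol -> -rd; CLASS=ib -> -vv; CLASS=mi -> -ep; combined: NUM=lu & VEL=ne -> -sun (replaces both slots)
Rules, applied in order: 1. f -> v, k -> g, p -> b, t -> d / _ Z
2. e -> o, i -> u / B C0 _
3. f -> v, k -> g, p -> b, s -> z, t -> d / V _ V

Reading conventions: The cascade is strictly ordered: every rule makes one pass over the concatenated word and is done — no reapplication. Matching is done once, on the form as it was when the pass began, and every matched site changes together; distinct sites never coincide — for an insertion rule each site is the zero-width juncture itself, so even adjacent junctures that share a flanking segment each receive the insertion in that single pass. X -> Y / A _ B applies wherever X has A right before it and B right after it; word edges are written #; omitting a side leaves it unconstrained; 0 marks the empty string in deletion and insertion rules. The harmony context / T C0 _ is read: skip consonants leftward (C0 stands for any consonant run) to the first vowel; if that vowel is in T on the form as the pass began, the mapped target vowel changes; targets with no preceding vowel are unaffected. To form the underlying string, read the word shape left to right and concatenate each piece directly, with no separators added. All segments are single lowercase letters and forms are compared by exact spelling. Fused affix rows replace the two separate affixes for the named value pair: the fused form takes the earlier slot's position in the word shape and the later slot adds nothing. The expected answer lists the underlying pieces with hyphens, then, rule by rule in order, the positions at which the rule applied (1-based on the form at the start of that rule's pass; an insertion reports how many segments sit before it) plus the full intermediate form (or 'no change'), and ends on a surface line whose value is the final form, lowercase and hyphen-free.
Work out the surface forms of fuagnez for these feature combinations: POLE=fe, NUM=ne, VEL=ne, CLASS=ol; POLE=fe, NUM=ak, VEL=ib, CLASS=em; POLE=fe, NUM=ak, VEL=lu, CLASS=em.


cell POLE=fe, NUM=ne, VEL=ne, CLASS=ol:
underlying: mo-fuagnez-ab-u-rd
1. f -> v, k -> g, p -> b, t -> d / _ Z: no change
2. e -> o, i -> u / B C0 _: fires at position(s) 8: mofuagnozaburd
3. f -> v, k -> g, p -> b, s -> z, t -> d / V _ V: fires at position(s) 3: movuagnozaburd
surface: movuagnozaburd

cell POLE=fe, NUM=ak, VEL=ib, CLASS=em:
underlying: mo-fuagnez-es-zt-za
1. f -> v, k -> g, p -> b, t -> d / _ Z: fires at position(s) 13: mofuagnezeszdza
2. e -> o, i -> u / B C0 _: fires at position(s) 8: mofuagnozeszdza
3. f -> v, k -> g, p -> b, s -> z, t -> d / V _ V: fires at position(s) 3: movuagnozeszdza
surface: movuagnozeszdza

cell POLE=fe, NUM=ak, VEL=lu, CLASS=em:
underlying: mo-fuagnez-es-pm-za
1. f -> v, k -> g, p -> b, t -> d / _ Z: no change
2. e -> o, i -> u / B C0 _: fires at position(s) 8: mofuagnozespmza
3. f -> v, k -> g, p -> b, s -> z, t -> d / V _ V: fires at position(s) 3: movuagnozespmza
surface: movuagnozespmza


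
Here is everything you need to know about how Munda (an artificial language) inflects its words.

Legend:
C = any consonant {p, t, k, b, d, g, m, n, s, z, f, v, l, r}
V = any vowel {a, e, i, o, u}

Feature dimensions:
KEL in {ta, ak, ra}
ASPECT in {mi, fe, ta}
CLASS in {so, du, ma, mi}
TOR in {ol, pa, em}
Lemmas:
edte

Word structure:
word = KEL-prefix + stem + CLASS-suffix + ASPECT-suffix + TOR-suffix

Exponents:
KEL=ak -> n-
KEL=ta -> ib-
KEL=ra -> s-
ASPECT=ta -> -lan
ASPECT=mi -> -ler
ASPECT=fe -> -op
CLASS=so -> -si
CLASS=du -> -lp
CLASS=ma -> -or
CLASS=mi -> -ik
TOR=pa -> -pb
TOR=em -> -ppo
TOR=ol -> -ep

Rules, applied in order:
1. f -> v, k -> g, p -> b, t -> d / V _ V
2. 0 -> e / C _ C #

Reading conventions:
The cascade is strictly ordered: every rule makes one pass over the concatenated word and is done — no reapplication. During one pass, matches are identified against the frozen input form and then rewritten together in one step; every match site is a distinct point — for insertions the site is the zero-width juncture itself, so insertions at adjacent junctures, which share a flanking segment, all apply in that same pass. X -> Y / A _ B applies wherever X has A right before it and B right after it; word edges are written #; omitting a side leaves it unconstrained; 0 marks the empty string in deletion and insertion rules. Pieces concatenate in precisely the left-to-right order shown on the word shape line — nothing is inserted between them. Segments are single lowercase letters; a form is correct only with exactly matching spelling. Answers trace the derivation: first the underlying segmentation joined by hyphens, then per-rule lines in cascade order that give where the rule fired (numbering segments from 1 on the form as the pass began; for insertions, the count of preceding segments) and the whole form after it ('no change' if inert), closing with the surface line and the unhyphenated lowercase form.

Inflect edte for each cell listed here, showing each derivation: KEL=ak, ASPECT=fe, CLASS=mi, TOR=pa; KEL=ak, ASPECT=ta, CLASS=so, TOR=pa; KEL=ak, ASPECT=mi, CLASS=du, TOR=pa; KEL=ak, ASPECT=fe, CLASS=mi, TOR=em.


cell KEL=ak, ASPECT=fe, CLASS=mi, TOR=pa:
underlying: n-edte-ik-op-pb
1. f -> v, k -> g, p -> b, t -> d / V _ V: fires at position(s) 7: nedteigoppb
2. 0 -> e / C _ C #: inserts after position(s) 10: nedteigoppeb
surface: nedteigoppeb

cell KEL=ak, ASPECT=ta, CLASS=so, TOR=pa:
underlying: n-edte-si-lan-pb
1. f -> v, k -> g, p -> b, t -> d / V _ V: no change
2. 0 -> e / C _ C #: inserts after position(s) 11: nedtesilanpeb
surface: nedtesilanpeb

cell KEL=ak, ASPECT=mi, CLASS=du, TOR=pa:
underlying: n-edte-lp-ler-pb
1. f -> v, k -> g, p -> b, t -> d / V _ V: no change
2. 0 -> e / C _ C #: inserts after position(s) 11: nedtelplerpeb
surface: nedtelplerpeb

cell KEL=ak, ASPECT=fe, CLASS=mi, TOR=em:
underlying: n-edte-ik-op-ppo
1. f -> v, k -> g, p -> b, t -> d / V _ V: fires at position(s) 7: nedteigopppo
2. 0 -> e / C _ C #: no change
surface: nedteigopppo
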